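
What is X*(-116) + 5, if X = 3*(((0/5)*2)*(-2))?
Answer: 5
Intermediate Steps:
X = 0 (X = 3*(((0*(⅕))*2)*(-2)) = 3*((0*2)*(-2)) = 3*(0*(-2)) = 3*0 = 0)
X*(-116) + 5 = 0*(-116) + 5 = 0 + 5 = 5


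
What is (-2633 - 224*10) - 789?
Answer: -5662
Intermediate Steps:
(-2633 - 224*10) - 789 = (-2633 - 2240) - 789 = -4873 - 789 = -5662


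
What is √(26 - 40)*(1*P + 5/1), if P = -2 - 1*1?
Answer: 2*I*√14 ≈ 7.4833*I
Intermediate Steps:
P = -3 (P = -2 - 1 = -3)
√(26 - 40)*(1*P + 5/1) = √(26 - 40)*(1*(-3) + 5/1) = √(-14)*(-3 + 5*1) = (I*√14)*(-3 + 5) = (I*√14)*2 = 2*I*√14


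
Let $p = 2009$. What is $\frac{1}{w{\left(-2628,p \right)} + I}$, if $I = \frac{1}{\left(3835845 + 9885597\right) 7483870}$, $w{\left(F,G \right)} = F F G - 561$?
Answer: $\frac{102689488140540}{1424808935455985704743301} \approx 7.2072 \cdot 10^{-11}$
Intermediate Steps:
$w{\left(F,G \right)} = -561 + G F^{2}$ ($w{\left(F,G \right)} = F^{2} G - 561 = G F^{2} - 561 = -561 + G F^{2}$)
$I = \frac{1}{102689488140540}$ ($I = \frac{1}{13721442} \cdot \frac{1}{7483870} = \frac{1}{102689488140540} \approx 9.7381 \cdot 10^{-15}$)
$\frac{1}{w{\left(-2628,p \right)} + I} = \frac{1}{\left(-561 + 2009 \left(-2628\right)^{2}\right) + \frac{1}{102689488140540}} = \frac{1}{\left(-561 + 2009 \cdot 6906384\right) + \frac{1}{102689488140540}} = \frac{1}{\left(-561 + 13874925456\right) + \frac{1}{102689488140540}} = \frac{1}{13874924895 + \frac{1}{102689488140540}} = \frac{1}{\frac{1424808935455985704743301}{102689488140540}} = \frac{102689488140540}{1424808935455985704743301}$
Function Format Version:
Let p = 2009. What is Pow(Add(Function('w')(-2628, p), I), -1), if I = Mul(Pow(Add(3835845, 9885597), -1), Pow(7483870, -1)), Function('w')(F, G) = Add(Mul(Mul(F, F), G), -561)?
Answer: Rational(102689488140540, 1424808935455985704743301) ≈ 7.2072e-11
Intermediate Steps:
Function('w')(F, G) = Add(-561, Mul(G, Pow(F, 2))) (Function('w')(F, G) = Add(Mul(Pow(F, 2), G), -561) = Add(Mul(G, Pow(F, 2)), -561) = Add(-561, Mul(G, Pow(F, 2))))
I = Rational(1, 102689488140540) (I = Mul(Pow(13721442, -1), Rational(1, 7483870)) = Mul(Rational(1, 13721442), Rational(1, 7483870)) = Rational(1, 102689488140540) ≈ 9.7381e-15)
Pow(Add(Function('w')(-2628, p), I), -1) = Pow(Add(Add(-561, Mul(2009, Pow(-2628, 2))), Rational(1, 102689488140540)), -1) = Pow(Add(Add(-561, Mul(2009, 6906384)), Rational(1, 102689488140540)), -1) = Pow(Add(Add(-561, 13874925456), Rational(1, 102689488140540)), -1) = Pow(Add(13874924895, Rational(1, 102689488140540)), -1) = Pow(Rational(1424808935455985704743301, 102689488140540), -1) = Rational(102689488140540, 1424808935455985704743301)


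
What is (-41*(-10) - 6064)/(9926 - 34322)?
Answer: 2827/12198 ≈ 0.23176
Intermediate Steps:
(-41*(-10) - 6064)/(9926 - 34322) = (410 - 6064)/(-24396) = -5654*(-1/24396) = 2827/12198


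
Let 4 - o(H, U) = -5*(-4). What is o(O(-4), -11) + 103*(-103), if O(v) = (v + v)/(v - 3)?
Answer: -10625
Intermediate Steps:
O(v) = 2*v/(-3 + v) (O(v) = (2*v)/(-3 + v) = 2*v/(-3 + v))
o(H, U) = -16 (o(H, U) = 4 - (-5)*(-4) = 4 - 1*20 = 4 - 20 = -16)
o(O(-4), -11) + 103*(-103) = -16 + 103*(-103) = -16 - 10609 = -10625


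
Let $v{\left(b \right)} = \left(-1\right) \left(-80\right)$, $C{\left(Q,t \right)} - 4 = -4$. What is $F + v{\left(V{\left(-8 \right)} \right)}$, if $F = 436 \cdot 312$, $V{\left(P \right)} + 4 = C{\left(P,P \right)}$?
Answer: $136112$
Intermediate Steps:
$C{\left(Q,t \right)} = 0$ ($C{\left(Q,t \right)} = 4 - 4 = 0$)
$V{\left(P \right)} = -4$ ($V{\left(P \right)} = -4 + 0 = -4$)
$v{\left(b \right)} = 80$
$F = 136032$
$F + v{\left(V{\left(-8 \right)} \right)} = 136032 + 80 = 136112$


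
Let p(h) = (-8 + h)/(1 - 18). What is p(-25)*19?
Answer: 627/17 ≈ 36.882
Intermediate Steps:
p(h) = 8/17 - h/17 (p(h) = (-8 + h)/(-17) = (-8 + h)*(-1/17) = 8/17 - h/17)
p(-25)*19 = (8/17 - 1/17*(-25))*19 = (8/17 + 25/17)*19 = (33/17)*19 = 627/17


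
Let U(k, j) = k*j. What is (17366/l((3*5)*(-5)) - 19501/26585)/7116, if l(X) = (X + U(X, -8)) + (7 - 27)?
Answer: 30121807/6369021620 ≈ 0.0047294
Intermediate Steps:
U(k, j) = j*k
l(X) = -20 - 7*X (l(X) = (X - 8*X) + (7 - 27) = -7*X - 20 = -20 - 7*X)
(17366/l((3*5)*(-5)) - 19501/26585)/7116 = (17366/(-20 - 7*3*5*(-5)) - 19501/26585)/7116 = (17366/(-20 - 105*(-5)) - 19501*1/26585)*(1/7116) = (17366/(-20 - 7*(-75)) - 19501/26585)*(1/7116) = (17366/(-20 + 525) - 19501/26585)*(1/7116) = (17366/505 - 19501/26585)*(1/7116) = (90365421/2685085)*(1/7116) = 30121807/6369021620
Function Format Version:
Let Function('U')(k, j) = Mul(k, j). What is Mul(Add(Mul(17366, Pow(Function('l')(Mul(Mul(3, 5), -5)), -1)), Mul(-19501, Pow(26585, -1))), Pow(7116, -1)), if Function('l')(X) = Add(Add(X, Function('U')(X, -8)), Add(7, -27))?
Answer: Rational(30121807, 6369021620) ≈ 0.0047294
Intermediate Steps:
Function('U')(k, j) = Mul(j, k)
Function('l')(X) = Add(-20, Mul(-7, X)) (Function('l')(X) = Add(Add(X, Mul(-8, X)), Add(7, -27)) = Add(Mul(-7, X), -20) = Add(-20, Mul(-7, X)))
Mul(Add(Mul(17366, Pow(Function('l')(Mul(Mul(3, 5), -5)), -1)), Mul(-19501, Pow(26585, -1))), Pow(7116, -1)) = Mul(Add(Mul(17366, Pow(Add(-20, Mul(-7, Mul(Mul(3, 5), -5))), -1)), Mul(-19501, Pow(26585, -1))), Pow(7116, -1)) = Mul(Add(Mul(17366, Pow(Add(-20, Mul(-7, Mul(15, -5))), -1)), Mul(-19501, Rational(1, 26585))), Rational(1, 7116)) = Mul(Add(Mul(17366, Pow(Add(-20, Mul(-7, -75)), -1)), Rational(-19501, 26585)), Rational(1, 7116)) = Mul(Add(Mul(17366, Pow(Add(-20, 525), -1)), Rational(-19501, 26585)), Rational(1, 7116)) = Mul(Add(Mul(17366, Pow(505, -1)), Rational(-19501, 26585)), Rational(1, 7116)) = Mul(Add(Mul(17366, Rational(1, 505)), Rational(-19501, 26585)), Rational(1, 7116)) = Mul(Add(Rational(17366, 505), Rational(-19501, 26585)), Rational(1, 7116)) = Mul(Rational(90365421, 2685085), Rational(1, 7116)) = Rational(30121807, 6369021620)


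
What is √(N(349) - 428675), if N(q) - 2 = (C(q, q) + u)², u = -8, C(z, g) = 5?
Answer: 2*I*√107166 ≈ 654.72*I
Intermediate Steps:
N(q) = 11 (N(q) = 2 + (5 - 8)² = 2 + (-3)² = 2 + 9 = 11)
√(N(349) - 428675) = √(11 - 428675) = √(-428664) = 2*I*√107166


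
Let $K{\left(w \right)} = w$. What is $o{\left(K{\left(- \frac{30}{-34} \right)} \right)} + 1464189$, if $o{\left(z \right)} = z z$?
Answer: $\frac{423150846}{289} \approx 1.4642 \cdot 10^{6}$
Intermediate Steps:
$o{\left(z \right)} = z^{2}$
$o{\left(K{\left(- \frac{30}{-34} \right)} \right)} + 1464189 = \left(- \frac{30}{-34}\right)^{2} + 1464189 = \left(\left(-30\right) \left(- \frac{1}{34}\right)\right)^{2} + 1464189 = \left(\frac{15}{17}\right)^{2} + 1464189 = \frac{225}{289} + 1464189 = \frac{423150846}{289}$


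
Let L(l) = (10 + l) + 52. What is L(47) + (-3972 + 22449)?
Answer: 18586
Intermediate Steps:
L(l) = 62 + l
L(47) + (-3972 + 22449) = (62 + 47) + (-3972 + 22449) = 109 + 18477 = 18586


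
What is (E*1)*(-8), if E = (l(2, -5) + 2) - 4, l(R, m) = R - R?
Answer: 16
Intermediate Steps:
l(R, m) = 0
E = -2 (E = (0 + 2) - 4 = 2 - 4 = -2)
(E*1)*(-8) = -2*1*(-8) = -2*(-8) = 16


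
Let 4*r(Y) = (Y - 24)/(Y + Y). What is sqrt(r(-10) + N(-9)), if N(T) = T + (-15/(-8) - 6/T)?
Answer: I*sqrt(5430)/30 ≈ 2.4563*I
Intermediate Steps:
N(T) = 15/8 + T - 6/T (N(T) = T + (-15*(-1/8) - 6/T) = T + (15/8 - 6/T) = 15/8 + T - 6/T)
r(Y) = (-24 + Y)/(8*Y) (r(Y) = ((Y - 24)/(Y + Y))/4 = ((-24 + Y)/((2*Y)))/4 = ((-24 + Y)*(1/(2*Y)))/4 = ((-24 + Y)/(2*Y))/4 = (-24 + Y)/(8*Y))
sqrt(r(-10) + N(-9)) = sqrt((1/8)*(-24 - 10)/(-10) + (15/8 - 9 - 6/(-9))) = sqrt((1/8)*(-1/10)*(-34) + (15/8 - 9 - 6*(-1/9))) = sqrt(17/40 + (15/8 - 9 + 2/3)) = sqrt(17/40 - 155/24) = sqrt(-181/30) = I*sqrt(5430)/30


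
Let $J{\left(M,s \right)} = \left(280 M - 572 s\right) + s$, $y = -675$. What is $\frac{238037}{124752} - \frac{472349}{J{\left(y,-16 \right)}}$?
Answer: $\frac{12717596177}{2804799216} \approx 4.5342$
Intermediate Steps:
$J{\left(M,s \right)} = - 571 s + 280 M$ ($J{\left(M,s \right)} = \left(- 572 s + 280 M\right) + s = - 571 s + 280 M$)
$\frac{238037}{124752} - \frac{472349}{J{\left(y,-16 \right)}} = \frac{238037}{124752} - \frac{472349}{\left(-571\right) \left(-16\right) + 280 \left(-675\right)} = 238037 \cdot \frac{1}{124752} - \frac{472349}{9136 - 189000} = \frac{238037}{124752} - \frac{472349}{-179864} = \frac{238037}{124752} - - \frac{472349}{179864} = \frac{238037}{124752} + \frac{472349}{179864} = \frac{12717596177}{2804799216}$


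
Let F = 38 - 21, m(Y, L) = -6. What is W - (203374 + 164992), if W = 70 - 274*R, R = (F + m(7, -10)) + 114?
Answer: -402546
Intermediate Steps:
F = 17
R = 125 (R = (17 - 6) + 114 = 11 + 114 = 125)
W = -34180 (W = 70 - 274*125 = 70 - 34250 = -34180)
W - (203374 + 164992) = -34180 - (203374 + 164992) = -34180 - 1*368366 = -34180 - 368366 = -402546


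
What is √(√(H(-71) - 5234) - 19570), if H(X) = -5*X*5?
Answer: √(-19570 + I*√3459) ≈ 0.21 + 139.89*I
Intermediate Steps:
H(X) = -25*X
√(√(H(-71) - 5234) - 19570) = √(√(-25*(-71) - 5234) - 19570) = √(√(1775 - 5234) - 19570) = √(√(-3459) - 19570) = √(I*√3459 - 19570) = √(-19570 + I*√3459)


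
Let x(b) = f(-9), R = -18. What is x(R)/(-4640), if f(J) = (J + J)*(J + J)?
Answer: -81/1160 ≈ -0.069828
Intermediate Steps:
f(J) = 4*J² (f(J) = (2*J)*(2*J) = 4*J²)
x(b) = 324 (x(b) = 4*(-9)² = 4*81 = 324)
x(R)/(-4640) = 324/(-4640) = 324*(-1/4640) = -81/1160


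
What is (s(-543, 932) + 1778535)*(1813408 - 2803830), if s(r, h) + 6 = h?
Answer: -1762417322542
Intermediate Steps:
s(r, h) = -6 + h
(s(-543, 932) + 1778535)*(1813408 - 2803830) = ((-6 + 932) + 1778535)*(1813408 - 2803830) = (926 + 1778535)*(-990422) = 1779461*(-990422) = -1762417322542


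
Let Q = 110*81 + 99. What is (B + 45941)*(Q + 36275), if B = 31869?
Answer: 3523548040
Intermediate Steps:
Q = 9009 (Q = 8910 + 99 = 9009)
(B + 45941)*(Q + 36275) = (31869 + 45941)*(9009 + 36275) = 77810*45284 = 3523548040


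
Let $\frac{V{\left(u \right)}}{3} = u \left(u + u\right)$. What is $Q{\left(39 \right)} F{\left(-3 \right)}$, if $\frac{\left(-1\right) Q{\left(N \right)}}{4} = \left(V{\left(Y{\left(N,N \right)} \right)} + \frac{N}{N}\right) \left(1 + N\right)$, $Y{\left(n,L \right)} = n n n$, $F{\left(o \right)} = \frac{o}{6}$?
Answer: $1688997005360$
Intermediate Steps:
$F{\left(o \right)} = \frac{o}{6}$ ($F{\left(o \right)} = o \frac{1}{6} = \frac{o}{6}$)
$Y{\left(n,L \right)} = n^{3}$ ($Y{\left(n,L \right)} = n^{2} n = n^{3}$)
$V{\left(u \right)} = 6 u^{2}$ ($V{\left(u \right)} = 3 u \left(u + u\right) = 3 u 2 u = 3 \cdot 2 u^{2} = 6 u^{2}$)
$Q{\left(N \right)} = - 4 \left(1 + N\right) \left(1 + 6 N^{6}\right)$ ($Q{\left(N \right)} = - 4 \left(6 \left(N^{3}\right)^{2} + \frac{N}{N}\right) \left(1 + N\right) = - 4 \left(6 N^{6} + 1\right) \left(1 + N\right) = - 4 \left(1 + 6 N^{6}\right) \left(1 + N\right) = - 4 \left(1 + N\right) \left(1 + 6 N^{6}\right)$)
$Q{\left(39 \right)} F{\left(-3 \right)} = \left(-4 - 24 \cdot 39^{6} - 24 \cdot 39^{7} - 156\right) \frac{1}{6} \left(-3\right) = \left(-4 - 84449850264 - 3293544160296 - 156\right) \left(- \frac{1}{2}\right) = \left(-3377994010720\right) \left(- \frac{1}{2}\right) = 1688997005360$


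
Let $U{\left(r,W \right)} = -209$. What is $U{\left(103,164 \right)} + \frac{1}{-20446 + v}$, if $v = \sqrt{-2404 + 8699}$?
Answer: $- \frac{87368838235}{418032621} - \frac{\sqrt{6295}}{418032621} \approx -209.0$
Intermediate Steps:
$v = \sqrt{6295} \approx 79.341$
$U{\left(103,164 \right)} + \frac{1}{-20446 + v} = -209 + \frac{1}{-20446 + \sqrt{6295}}$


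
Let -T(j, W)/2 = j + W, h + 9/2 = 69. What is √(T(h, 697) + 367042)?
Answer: √365519 ≈ 604.58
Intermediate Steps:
h = 129/2 (h = -9/2 + 69 = 129/2 ≈ 64.500)
T(j, W) = -2*W - 2*j (T(j, W) = -2*(j + W) = -2*(W + j) = -2*W - 2*j)
√(T(h, 697) + 367042) = √((-2*697 - 2*129/2) + 367042) = √((-1394 - 129) + 367042) = √(-1523 + 367042) = √365519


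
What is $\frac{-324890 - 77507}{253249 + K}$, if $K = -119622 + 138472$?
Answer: $- \frac{402397}{272099} \approx -1.4789$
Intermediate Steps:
$K = 18850$
$\frac{-324890 - 77507}{253249 + K} = \frac{-324890 - 77507}{253249 + 18850} = - \frac{402397}{272099}$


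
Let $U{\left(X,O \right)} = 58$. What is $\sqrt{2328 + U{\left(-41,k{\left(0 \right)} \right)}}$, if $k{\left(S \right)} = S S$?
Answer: $\sqrt{2386} \approx 48.847$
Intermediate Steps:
$k{\left(S \right)} = S^{2}$
$\sqrt{2328 + U{\left(-41,k{\left(0 \right)} \right)}} = \sqrt{2328 + 58} = \sqrt{2386}$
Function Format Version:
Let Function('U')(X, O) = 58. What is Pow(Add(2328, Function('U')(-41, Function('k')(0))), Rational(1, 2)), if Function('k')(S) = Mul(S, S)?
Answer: Pow(2386, Rational(1, 2)) ≈ 48.847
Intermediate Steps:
Function('k')(S) = Pow(S, 2)
Pow(Add(2328, Function('U')(-41, Function('k')(0))), Rational(1, 2)) = Pow(Add(2328, 58), Rational(1, 2)) = Pow(2386, Rational(1, 2))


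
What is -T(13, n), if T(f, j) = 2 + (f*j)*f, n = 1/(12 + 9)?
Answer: -211/21 ≈ -10.048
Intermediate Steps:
n = 1/21 ≈ 0.047619
T(f, j) = 2 + j*f²
-T(13, n) = -(2 + (1/21)*13²) = -(2 + (1/21)*169) = -(2 + 169/21) = -1*211/21 = -211/21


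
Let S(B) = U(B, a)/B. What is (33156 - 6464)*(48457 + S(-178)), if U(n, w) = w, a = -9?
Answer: 115113987830/89 ≈ 1.2934e+9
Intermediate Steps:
S(B) = -9/B
(33156 - 6464)*(48457 + S(-178)) = (33156 - 6464)*(48457 - 9/(-178)) = 26692*(48457 - 9*(-1/178)) = 26692*(48457 + 9/178) = 26692*(8625355/178) = 115113987830/89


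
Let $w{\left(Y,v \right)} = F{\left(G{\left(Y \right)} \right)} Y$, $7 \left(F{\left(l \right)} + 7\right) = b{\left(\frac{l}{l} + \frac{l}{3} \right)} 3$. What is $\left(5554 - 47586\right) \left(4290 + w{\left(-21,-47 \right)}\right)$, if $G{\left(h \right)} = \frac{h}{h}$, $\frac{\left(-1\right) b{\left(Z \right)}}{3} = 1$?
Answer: $-187630848$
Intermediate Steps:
$b{\left(Z \right)} = -3$ ($b{\left(Z \right)} = \left(-3\right) 1 = -3$)
$G{\left(h \right)} = 1$
$F{\left(l \right)} = - \frac{58}{7}$ ($F{\left(l \right)} = -7 + \frac{\left(-3\right) 3}{7} = -7 + \frac{1}{7} \left(-9\right) = -7 - \frac{9}{7} = - \frac{58}{7}$)
$w{\left(Y,v \right)} = - \frac{58 Y}{7}$
$\left(5554 - 47586\right) \left(4290 + w{\left(-21,-47 \right)}\right) = \left(5554 - 47586\right) \left(4290 - -174\right) = - 42032 \left(4290 + 174\right) = \left(-42032\right) 4464 = -187630848$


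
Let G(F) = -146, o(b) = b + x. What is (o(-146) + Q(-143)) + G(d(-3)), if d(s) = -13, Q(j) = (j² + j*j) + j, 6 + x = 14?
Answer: 40471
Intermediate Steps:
x = 8 (x = -6 + 14 = 8)
Q(j) = j + 2*j² (Q(j) = (j² + j²) + j = 2*j² + j = j + 2*j²)
o(b) = 8 + b (o(b) = b + 8 = 8 + b)
(o(-146) + Q(-143)) + G(d(-3)) = ((8 - 146) - 143*(1 + 2*(-143))) - 146 = (-138 - 143*(1 - 286)) - 146 = (-138 - 143*(-285)) - 146 = (-138 + 40755) - 146 = 40617 - 146 = 40471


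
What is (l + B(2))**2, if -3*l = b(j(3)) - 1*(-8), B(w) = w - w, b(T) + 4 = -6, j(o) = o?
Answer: 4/9 ≈ 0.44444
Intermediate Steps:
b(T) = -10 (b(T) = -4 - 6 = -10)
B(w) = 0
l = 2/3 (l = -(-10 - 1*(-8))/3 = -(-10 + 8)/3 = -1/3*(-2) = 2/3 ≈ 0.66667)
(l + B(2))**2 = (2/3 + 0)**2 = (2/3)**2 = 4/9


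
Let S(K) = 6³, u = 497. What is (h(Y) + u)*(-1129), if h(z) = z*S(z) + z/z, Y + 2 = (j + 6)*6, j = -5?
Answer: -1537698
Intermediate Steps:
Y = 4 (Y = -2 + (-5 + 6)*6 = -2 + 1*6 = -2 + 6 = 4)
S(K) = 216
h(z) = 1 + 216*z (h(z) = z*216 + z/z = 216*z + 1 = 1 + 216*z)
(h(Y) + u)*(-1129) = ((1 + 216*4) + 497)*(-1129) = ((1 + 864) + 497)*(-1129) = (865 + 497)*(-1129) = 1362*(-1129) = -1537698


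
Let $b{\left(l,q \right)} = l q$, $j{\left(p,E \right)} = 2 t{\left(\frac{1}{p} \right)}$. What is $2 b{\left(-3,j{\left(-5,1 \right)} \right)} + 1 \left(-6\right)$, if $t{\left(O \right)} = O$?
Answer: $- \frac{18}{5} \approx -3.6$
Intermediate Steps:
$j{\left(p,E \right)} = \frac{2}{p}$
$2 b{\left(-3,j{\left(-5,1 \right)} \right)} + 1 \left(-6\right) = 2 \left(- 3 \frac{2}{-5}\right) + 1 \left(-6\right) = 2 \left(- 3 \cdot 2 \left(- \frac{1}{5}\right)\right) - 6 = 2 \left(\left(-3\right) \left(- \frac{2}{5}\right)\right) - 6 = 2 \cdot \frac{6}{5} - 6 = \frac{12}{5} - 6 = - \frac{18}{5}$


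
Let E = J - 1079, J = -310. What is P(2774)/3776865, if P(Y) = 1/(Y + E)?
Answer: 1/5230958025 ≈ 1.9117e-10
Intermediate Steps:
E = -1389 (E = -310 - 1079 = -1389)
P(Y) = 1/(-1389 + Y) (P(Y) = 1/(Y - 1389) = 1/(-1389 + Y))
P(2774)/3776865 = 1/((-1389 + 2774)*3776865) = (1/3776865)/1385 = (1/1385)*(1/3776865) = 1/5230958025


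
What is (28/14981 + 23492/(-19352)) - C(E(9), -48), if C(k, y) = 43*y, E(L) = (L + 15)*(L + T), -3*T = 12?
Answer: 149506905043/72478078 ≈ 2062.8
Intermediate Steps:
T = -4 (T = -1/3*12 = -4)
E(L) = (-4 + L)*(15 + L) (E(L) = (L + 15)*(L - 4) = (15 + L)*(-4 + L) = (-4 + L)*(15 + L))
(28/14981 + 23492/(-19352)) - C(E(9), -48) = (28/14981 + 23492/(-19352)) - 43*(-48) = (28*(1/14981) + 23492*(-1/19352)) - 1*(-2064) = (28/14981 - 5873/4838) + 2064 = -87847949/72478078 + 2064 = 149506905043/72478078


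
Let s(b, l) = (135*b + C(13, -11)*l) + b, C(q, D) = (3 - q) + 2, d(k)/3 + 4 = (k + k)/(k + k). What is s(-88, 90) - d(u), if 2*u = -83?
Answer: -12679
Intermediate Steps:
u = -83/2 (u = (½)*(-83) = -83/2 ≈ -41.500)
d(k) = -9 (d(k) = -12 + 3*((k + k)/(k + k)) = -12 + 3*((2*k)/((2*k))) = -12 + 3*((2*k)*(1/(2*k))) = -12 + 3*1 = -12 + 3 = -9)
C(q, D) = 5 - q
s(b, l) = -8*l + 136*b (s(b, l) = (135*b + (5 - 1*13)*l) + b = (135*b + (5 - 13)*l) + b = (135*b - 8*l) + b = (-8*l + 135*b) + b = -8*l + 136*b)
s(-88, 90) - d(u) = (-8*90 + 136*(-88)) - 1*(-9) = (-720 - 11968) + 9 = -12688 + 9 = -12679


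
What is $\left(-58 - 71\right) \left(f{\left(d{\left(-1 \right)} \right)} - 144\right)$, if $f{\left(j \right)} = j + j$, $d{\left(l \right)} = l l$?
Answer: $18318$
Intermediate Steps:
$d{\left(l \right)} = l^{2}$
$f{\left(j \right)} = 2 j$
$\left(-58 - 71\right) \left(f{\left(d{\left(-1 \right)} \right)} - 144\right) = \left(-58 - 71\right) \left(2 \left(-1\right)^{2} - 144\right) = - 129 \left(2 \cdot 1 - 144\right) = - 129 \left(2 - 144\right) = \left(-129\right) \left(-142\right) = 18318$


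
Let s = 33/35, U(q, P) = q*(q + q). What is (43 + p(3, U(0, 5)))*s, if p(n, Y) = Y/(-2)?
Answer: 1419/35 ≈ 40.543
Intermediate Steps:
U(q, P) = 2*q² (U(q, P) = q*(2*q) = 2*q²)
p(n, Y) = -Y/2 (p(n, Y) = Y*(-½) = -Y/2)
s = 33/35 (s = 33*(1/35) = 33/35 ≈ 0.94286)
(43 + p(3, U(0, 5)))*s = (43 - 0²)*(33/35) = (43 - 0)*(33/35) = (43 - ½*0)*(33/35) = (43 + 0)*(33/35) = 43*(33/35) = 1419/35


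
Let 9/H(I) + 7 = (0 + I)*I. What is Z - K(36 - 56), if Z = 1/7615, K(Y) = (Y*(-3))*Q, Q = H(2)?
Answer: 1370701/7615 ≈ 180.00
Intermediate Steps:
H(I) = 9/(-7 + I²) (H(I) = 9/(-7 + (0 + I)*I) = 9/(-7 + I*I) = 9/(-7 + I²))
Q = -3 (Q = 9/(-7 + 2²) = 9/(-7 + 4) = 9/(-3) = 9*(-⅓) = -3)
K(Y) = 9*Y (K(Y) = (Y*(-3))*(-3) = -3*Y*(-3) = 9*Y)
Z = 1/7615 ≈ 0.00013132
Z - K(36 - 56) = 1/7615 - 9*(36 - 56) = 1/7615 - 9*(-20) = 1/7615 - 1*(-180) = 1/7615 + 180 = 1370701/7615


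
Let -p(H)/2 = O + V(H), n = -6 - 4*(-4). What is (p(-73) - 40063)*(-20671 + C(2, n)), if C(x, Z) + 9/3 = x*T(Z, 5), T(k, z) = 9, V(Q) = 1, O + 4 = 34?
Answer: 828822000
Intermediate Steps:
O = 30 (O = -4 + 34 = 30)
n = 10 (n = -6 + 16 = 10)
p(H) = -62 (p(H) = -2*(30 + 1) = -2*31 = -62)
C(x, Z) = -3 + 9*x (C(x, Z) = -3 + x*9 = -3 + 9*x)
(p(-73) - 40063)*(-20671 + C(2, n)) = (-62 - 40063)*(-20671 + (-3 + 9*2)) = -40125*(-20671 + (-3 + 18)) = -40125*(-20671 + 15) = -40125*(-20656) = 828822000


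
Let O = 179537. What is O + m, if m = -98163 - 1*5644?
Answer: 75730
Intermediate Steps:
m = -103807 (m = -98163 - 5644 = -103807)
O + m = 179537 - 103807 = 75730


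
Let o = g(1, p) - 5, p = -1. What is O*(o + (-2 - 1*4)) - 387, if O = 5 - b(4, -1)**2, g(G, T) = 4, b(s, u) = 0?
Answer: -422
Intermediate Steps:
o = -1 (o = 4 - 5 = -1)
O = 5 (O = 5 - 1*0**2 = 5 - 1*0 = 5 + 0 = 5)
O*(o + (-2 - 1*4)) - 387 = 5*(-1 + (-2 - 1*4)) - 387 = 5*(-1 + (-2 - 4)) - 387 = 5*(-1 - 6) - 387 = 5*(-7) - 387 = -35 - 387 = -422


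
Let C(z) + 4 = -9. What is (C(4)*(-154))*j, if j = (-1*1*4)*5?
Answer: -40040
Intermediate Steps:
C(z) = -13 (C(z) = -4 - 9 = -13)
j = -20 (j = -1*4*5 = -4*5 = -20)
(C(4)*(-154))*j = -13*(-154)*(-20) = 2002*(-20) = -40040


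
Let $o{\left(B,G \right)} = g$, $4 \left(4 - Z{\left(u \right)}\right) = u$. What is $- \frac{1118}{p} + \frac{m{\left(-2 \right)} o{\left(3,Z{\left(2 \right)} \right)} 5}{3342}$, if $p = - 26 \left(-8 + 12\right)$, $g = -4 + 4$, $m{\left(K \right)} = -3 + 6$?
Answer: $\frac{43}{4} \approx 10.75$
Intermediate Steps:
$Z{\left(u \right)} = 4 - \frac{u}{4}$
$m{\left(K \right)} = 3$
$g = 0$
$o{\left(B,G \right)} = 0$
$p = -104$ ($p = \left(-26\right) 4 = -104$)
$- \frac{1118}{p} + \frac{m{\left(-2 \right)} o{\left(3,Z{\left(2 \right)} \right)} 5}{3342} = - \frac{1118}{-104} + \frac{3 \cdot 0 \cdot 5}{3342} = \left(-1118\right) \left(- \frac{1}{104}\right) + 0 \cdot 5 \cdot \frac{1}{3342} = \frac{43}{4} + 0 \cdot \frac{1}{3342} = \frac{43}{4} + 0 = \frac{43}{4}$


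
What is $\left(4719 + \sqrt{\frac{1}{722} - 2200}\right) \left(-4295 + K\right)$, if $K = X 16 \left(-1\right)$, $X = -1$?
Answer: $-20192601 - \frac{4279 i \sqrt{3176798}}{38} \approx -2.0193 \cdot 10^{7} - 2.007 \cdot 10^{5} i$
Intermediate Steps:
$K = 16$ ($K = \left(-1\right) 16 \left(-1\right) = \left(-16\right) \left(-1\right) = 16$)
$\left(4719 + \sqrt{\frac{1}{722} - 2200}\right) \left(-4295 + K\right) = \left(4719 + \sqrt{\frac{1}{722} - 2200}\right) \left(-4295 + 16\right) = \left(4719 + \sqrt{\frac{1}{722} - 2200}\right) \left(-4279\right) = \left(4719 + \sqrt{- \frac{1588399}{722}}\right) \left(-4279\right) = \left(4719 + \frac{i \sqrt{3176798}}{38}\right) \left(-4279\right) = -20192601 - \frac{4279 i \sqrt{3176798}}{38}$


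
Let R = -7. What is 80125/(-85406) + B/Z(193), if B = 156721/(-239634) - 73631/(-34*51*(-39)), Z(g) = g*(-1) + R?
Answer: -71466901607641/76891443534828 ≈ -0.92945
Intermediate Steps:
Z(g) = -7 - g (Z(g) = g*(-1) - 7 = -g - 7 = -7 - g)
B = -784525150/450152469 (B = 156721*(-1/239634) - 73631/((-1734*(-39))) = -156721/239634 - 73631/67626 = -784525150/450152469 ≈ -1.7428)
80125/(-85406) + B/Z(193) = 80125/(-85406) - 784525150/(450152469*(-7 - 1*193)) = 80125*(-1/85406) - 784525150/(450152469*(-7 - 193)) = -80125/85406 - 784525150/450152469/(-200) = -80125/85406 - 784525150/450152469*(-1/200) = -80125/85406 + 15690503/1800609876 = -71466901607641/76891443534828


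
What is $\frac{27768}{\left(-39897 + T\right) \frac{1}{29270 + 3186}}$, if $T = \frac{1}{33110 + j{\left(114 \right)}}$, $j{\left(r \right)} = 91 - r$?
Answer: $- \frac{14909634294048}{660036019} \approx -22589.0$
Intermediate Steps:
$T = \frac{1}{33087}$ ($T = \frac{1}{33110 + \left(91 - 114\right)} = \frac{1}{33110 - 23} = \frac{1}{33087} \approx 3.0223 \cdot 10^{-5}$)
$\frac{27768}{\left(-39897 + T\right) \frac{1}{29270 + 3186}} = \frac{27768}{\left(-39897 + \frac{1}{33087}\right) \frac{1}{29270 + 3186}} = \frac{27768}{\left(- \frac{1320072038}{33087}\right) \frac{1}{32456}} = \frac{27768}{- \frac{660036019}{536935836}} = 27768 \left(- \frac{536935836}{660036019}\right) = - \frac{14909634294048}{660036019}$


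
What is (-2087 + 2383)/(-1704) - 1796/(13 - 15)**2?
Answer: -95674/213 ≈ -449.17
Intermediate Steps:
(-2087 + 2383)/(-1704) - 1796/(13 - 15)**2 = 296*(-1/1704) - 1796/((-2)**2) = -37/213 - 1796/4 = -37/213 - 1796*1/4 = -37/213 - 449 = -95674/213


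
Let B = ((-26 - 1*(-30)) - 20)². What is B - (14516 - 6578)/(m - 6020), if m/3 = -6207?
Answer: 6316034/24641 ≈ 256.32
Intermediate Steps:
m = -18621 (m = 3*(-6207) = -18621)
B = 256 (B = ((-26 + 30) - 20)² = (4 - 20)² = (-16)² = 256)
B - (14516 - 6578)/(m - 6020) = 256 - (14516 - 6578)/(-18621 - 6020) = 256 - 7938/(-24641) = 256 - 7938*(-1)/24641 = 256 - 1*(-7938/24641) = 256 + 7938/24641 = 6316034/24641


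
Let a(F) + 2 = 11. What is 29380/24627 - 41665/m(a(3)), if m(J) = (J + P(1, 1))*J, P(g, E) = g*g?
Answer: -68229317/147762 ≈ -461.75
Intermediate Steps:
P(g, E) = g²
a(F) = 9 (a(F) = -2 + 11 = 9)
m(J) = J*(1 + J) (m(J) = (J + 1²)*J = (J + 1)*J = (1 + J)*J = J*(1 + J))
29380/24627 - 41665/m(a(3)) = 29380/24627 - 41665*1/(9*(1 + 9)) = 29380*(1/24627) - 41665/(9*10) = 29380/24627 - 41665/90 = 29380/24627 - 41665*1/90 = 29380/24627 - 8333/18 = -68229317/147762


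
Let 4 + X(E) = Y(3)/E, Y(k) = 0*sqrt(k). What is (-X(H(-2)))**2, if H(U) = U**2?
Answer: 16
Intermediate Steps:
Y(k) = 0
X(E) = -4 (X(E) = -4 + 0/E = -4 + 0 = -4)
(-X(H(-2)))**2 = (-1*(-4))**2 = 4**2 = 16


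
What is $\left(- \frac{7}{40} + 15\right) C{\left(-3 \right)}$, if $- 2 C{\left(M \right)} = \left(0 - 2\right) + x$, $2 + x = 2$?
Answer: $\frac{593}{40} \approx 14.825$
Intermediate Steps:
$x = 0$ ($x = -2 + 2 = 0$)
$C{\left(M \right)} = 1$ ($C{\left(M \right)} = - \frac{\left(0 - 2\right) + 0}{2} = - \frac{-2 + 0}{2} = \left(- \frac{1}{2}\right) \left(-2\right) = 1$)
$\left(- \frac{7}{40} + 15\right) C{\left(-3 \right)} = \left(- \frac{7}{40} + 15\right) 1 = \frac{593}{40} \cdot 1 = \frac{593}{40}$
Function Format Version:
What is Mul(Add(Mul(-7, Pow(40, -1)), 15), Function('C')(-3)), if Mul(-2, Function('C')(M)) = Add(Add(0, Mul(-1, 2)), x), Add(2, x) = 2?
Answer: Rational(593, 40) ≈ 14.825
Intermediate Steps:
x = 0 (x = Add(-2, 2) = 0)
Function('C')(M) = 1 (Function('C')(M) = Mul(Rational(-1, 2), Add(Add(0, Mul(-1, 2)), 0)) = Mul(Rational(-1, 2), Add(Add(0, -2), 0)) = Mul(Rational(-1, 2), Add(-2, 0)) = Mul(Rational(-1, 2), -2) = 1)
Mul(Add(Mul(-7, Pow(40, -1)), 15), Function('C')(-3)) = Mul(Add(Mul(-7, Pow(40, -1)), 15), 1) = Mul(Add(Mul(-7, Rational(1, 40)), 15), 1) = Mul(Add(Rational(-7, 40), 15), 1) = Mul(Rational(593, 40), 1) = Rational(593, 40)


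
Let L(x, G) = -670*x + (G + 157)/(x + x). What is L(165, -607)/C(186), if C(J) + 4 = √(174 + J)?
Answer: -1216065/946 - 3648195*√10/1892 ≈ -7383.1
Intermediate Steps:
C(J) = -4 + √(174 + J)
L(x, G) = -670*x + (157 + G)/(2*x) (L(x, G) = -670*x + (157 + G)/((2*x)) = -670*x + (157 + G)*(1/(2*x)) = -670*x + (157 + G)/(2*x))
L(165, -607)/C(186) = ((½)*(157 - 607 - 1340*165²)/165)/(-4 + √(174 + 186)) = ((½)*(1/165)*(157 - 607 - 1340*27225))/(-4 + √360) = ((½)*(1/165)*(157 - 607 - 36481500))/(-4 + 6*√10) = ((½)*(1/165)*(-36481950))/(-4 + 6*√10) = -1216065/(11*(-4 + 6*√10))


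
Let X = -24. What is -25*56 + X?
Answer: -1424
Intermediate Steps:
-25*56 + X = -25*56 - 24 = -1400 - 24 = -1424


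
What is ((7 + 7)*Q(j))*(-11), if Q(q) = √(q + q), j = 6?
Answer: -308*√3 ≈ -533.47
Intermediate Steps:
Q(q) = √2*√q (Q(q) = √(2*q) = √2*√q)
((7 + 7)*Q(j))*(-11) = ((7 + 7)*(√2*√6))*(-11) = (14*(2*√3))*(-11) = (28*√3)*(-11) = -308*√3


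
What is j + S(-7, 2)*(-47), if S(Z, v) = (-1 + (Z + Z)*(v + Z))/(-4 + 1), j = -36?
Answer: 1045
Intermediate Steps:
S(Z, v) = ⅓ - 2*Z*(Z + v)/3 (S(Z, v) = (-1 + (2*Z)*(Z + v))/(-3) = (-1 + 2*Z*(Z + v))*(-⅓) = ⅓ - 2*Z*(Z + v)/3)
j + S(-7, 2)*(-47) = -36 + (⅓ - ⅔*(-7)² - ⅔*(-7)*2)*(-47) = -36 + (⅓ - ⅔*49 + 28/3)*(-47) = -36 + (⅓ - 98/3 + 28/3)*(-47) = -36 - 23*(-47) = -36 + 1081 = 1045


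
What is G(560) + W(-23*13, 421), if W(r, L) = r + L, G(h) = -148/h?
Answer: 17043/140 ≈ 121.74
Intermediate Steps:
W(r, L) = L + r
G(560) + W(-23*13, 421) = -148/560 + (421 - 23*13) = -148*1/560 + (421 - 299) = -37/140 + 122 = 17043/140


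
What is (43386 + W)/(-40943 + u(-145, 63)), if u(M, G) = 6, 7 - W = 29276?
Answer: -14117/40937 ≈ -0.34485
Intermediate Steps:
W = -29269 (W = 7 - 1*29276 = 7 - 29276 = -29269)
(43386 + W)/(-40943 + u(-145, 63)) = (43386 - 29269)/(-40943 + 6) = 14117/(-40937) = 14117*(-1/40937) = -14117/40937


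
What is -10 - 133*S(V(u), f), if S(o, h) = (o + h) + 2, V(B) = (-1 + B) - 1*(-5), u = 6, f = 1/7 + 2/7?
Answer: -1663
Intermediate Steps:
f = 3/7 (f = 1*(⅐) + 2*(⅐) = ⅐ + 2/7 = 3/7 ≈ 0.42857)
V(B) = 4 + B (V(B) = (-1 + B) + 5 = 4 + B)
S(o, h) = 2 + h + o (S(o, h) = (h + o) + 2 = 2 + h + o)
-10 - 133*S(V(u), f) = -10 - 133*(2 + 3/7 + (4 + 6)) = -10 - 133*(2 + 3/7 + 10) = -10 - 133*87/7 = -10 - 1653 = -1663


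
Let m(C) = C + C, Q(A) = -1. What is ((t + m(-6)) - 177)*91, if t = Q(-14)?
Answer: -17290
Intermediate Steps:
t = -1
m(C) = 2*C
((t + m(-6)) - 177)*91 = ((-1 + 2*(-6)) - 177)*91 = ((-1 - 12) - 177)*91 = (-13 - 177)*91 = -190*91 = -17290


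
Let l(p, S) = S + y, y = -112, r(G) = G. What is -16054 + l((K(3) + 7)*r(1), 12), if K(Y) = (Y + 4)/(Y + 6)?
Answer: -16154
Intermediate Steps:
K(Y) = (4 + Y)/(6 + Y)
l(p, S) = -112 + S (l(p, S) = S - 112 = -112 + S)
-16054 + l((K(3) + 7)*r(1), 12) = -16054 + (-112 + 12) = -16054 - 100 = -16154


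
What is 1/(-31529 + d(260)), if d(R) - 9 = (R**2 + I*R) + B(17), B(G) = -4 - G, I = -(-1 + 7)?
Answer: 1/34499 ≈ 2.8986e-5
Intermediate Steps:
I = -6 (I = -1*6 = -6)
d(R) = -12 + R**2 - 6*R (d(R) = 9 + ((R**2 - 6*R) + (-4 - 1*17)) = 9 + ((R**2 - 6*R) + (-4 - 17)) = 9 + ((R**2 - 6*R) - 21) = 9 + (-21 + R**2 - 6*R) = -12 + R**2 - 6*R)
1/(-31529 + d(260)) = 1/(-31529 + (-12 + 260**2 - 6*260)) = 1/(-31529 + (-12 + 67600 - 1560)) = 1/(-31529 + 66028) = 1/34499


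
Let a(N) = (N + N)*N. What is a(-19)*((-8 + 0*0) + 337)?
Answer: 237538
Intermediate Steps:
a(N) = 2*N² (a(N) = (2*N)*N = 2*N²)
a(-19)*((-8 + 0*0) + 337) = (2*(-19)²)*((-8 + 0*0) + 337) = (2*361)*((-8 + 0) + 337) = 722*(-8 + 337) = 722*329 = 237538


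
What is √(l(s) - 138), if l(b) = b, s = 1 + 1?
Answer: 2*I*√34 ≈ 11.662*I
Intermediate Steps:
s = 2
√(l(s) - 138) = √(2 - 138) = √(-136) = 2*I*√34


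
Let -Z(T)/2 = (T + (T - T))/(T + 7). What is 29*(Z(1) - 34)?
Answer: -3973/4 ≈ -993.25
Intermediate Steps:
Z(T) = -2*T/(7 + T) (Z(T) = -2*(T + (T - T))/(T + 7) = -2*(T + 0)/(7 + T) = -2*T/(7 + T))
29*(Z(1) - 34) = 29*(-2*1/(7 + 1) - 34) = 29*(-2*1/8 - 34) = 29*(-2*1*⅛ - 34) = 29*(-¼ - 34) = 29*(-137/4) = -3973/4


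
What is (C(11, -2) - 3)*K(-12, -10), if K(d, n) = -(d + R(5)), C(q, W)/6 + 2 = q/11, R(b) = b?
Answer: -63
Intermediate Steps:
C(q, W) = -12 + 6*q/11 (C(q, W) = -12 + 6*(q/11) = -12 + 6*q/11)
K(d, n) = -5 - d (K(d, n) = -(d + 5) = -(5 + d) = -5 - d)
(C(11, -2) - 3)*K(-12, -10) = ((-12 + (6/11)*11) - 3)*(-5 - 1*(-12)) = ((-12 + 6) - 3)*(-5 + 12) = (-6 - 3)*7 = -9*7 = -63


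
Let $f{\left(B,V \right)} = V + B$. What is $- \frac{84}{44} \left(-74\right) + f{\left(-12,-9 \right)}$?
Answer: $\frac{1323}{11} \approx 120.27$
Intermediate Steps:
$f{\left(B,V \right)} = B + V$
$- \frac{84}{44} \left(-74\right) + f{\left(-12,-9 \right)} = - \frac{84}{44} \left(-74\right) - 21 = \left(-84\right) \frac{1}{44} \left(-74\right) - 21 = \left(- \frac{21}{11}\right) \left(-74\right) - 21 = \frac{1554}{11} - 21 = \frac{1323}{11}$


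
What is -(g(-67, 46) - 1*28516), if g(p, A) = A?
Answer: 28470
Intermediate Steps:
-(g(-67, 46) - 1*28516) = -(46 - 1*28516) = -(46 - 28516) = -1*(-28470) = 28470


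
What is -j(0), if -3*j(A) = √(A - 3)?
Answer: I*√3/3 ≈ 0.57735*I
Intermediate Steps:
j(A) = -√(-3 + A)/3 (j(A) = -√(A - 3)/3 = -√(-3 + A)/3)
-j(0) = -(-1)*√(-3 + 0)/3 = -(-1)*√(-3)/3 = -(-1)*I*√3/3 = I*√3/3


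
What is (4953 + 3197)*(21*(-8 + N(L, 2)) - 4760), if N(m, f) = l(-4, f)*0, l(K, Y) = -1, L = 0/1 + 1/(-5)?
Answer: -40163200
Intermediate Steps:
L = -1/5 (L = 0*1 + 1*(-1/5) = 0 - 1/5 = -1/5 ≈ -0.20000)
N(m, f) = 0 (N(m, f) = -1*0 = 0)
(4953 + 3197)*(21*(-8 + N(L, 2)) - 4760) = (4953 + 3197)*(21*(-8 + 0) - 4760) = 8150*(21*(-8) - 4760) = 8150*(-168 - 4760) = 8150*(-4928) = -40163200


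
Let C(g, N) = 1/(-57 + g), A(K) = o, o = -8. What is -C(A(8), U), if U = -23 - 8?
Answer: 1/65 ≈ 0.015385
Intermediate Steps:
U = -31
A(K) = -8
-C(A(8), U) = -1/(-57 - 8) = -1/(-65) = -1*(-1/65) = 1/65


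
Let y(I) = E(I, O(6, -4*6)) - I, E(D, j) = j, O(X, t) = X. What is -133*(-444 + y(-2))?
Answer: 57988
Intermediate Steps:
y(I) = 6 - I
-133*(-444 + y(-2)) = -133*(-444 + (6 - 1*(-2))) = -133*(-444 + (6 + 2)) = -133*(-444 + 8) = -133*(-436) = 57988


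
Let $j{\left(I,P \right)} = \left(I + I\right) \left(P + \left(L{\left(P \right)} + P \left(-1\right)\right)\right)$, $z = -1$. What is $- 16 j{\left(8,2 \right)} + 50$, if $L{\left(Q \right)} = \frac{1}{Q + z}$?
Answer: $-206$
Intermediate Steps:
$L{\left(Q \right)} = \frac{1}{-1 + Q}$ ($L{\left(Q \right)} = \frac{1}{Q - 1} = \frac{1}{-1 + Q}$)
$j{\left(I,P \right)} = \frac{2 I}{-1 + P}$ ($j{\left(I,P \right)} = \left(I + I\right) \left(P + \left(\frac{1}{-1 + P} + P \left(-1\right)\right)\right) = 2 I \left(P - \left(P - \frac{1}{-1 + P}\right)\right) = \frac{2 I}{-1 + P}$)
$- 16 j{\left(8,2 \right)} + 50 = - 16 \cdot 2 \cdot 8 \frac{1}{-1 + 2} + 50 = - 16 \cdot 2 \cdot 8 \cdot 1^{-1} + 50 = - 16 \cdot 2 \cdot 8 \cdot 1 + 50 = \left(-16\right) 16 + 50 = -256 + 50 = -206$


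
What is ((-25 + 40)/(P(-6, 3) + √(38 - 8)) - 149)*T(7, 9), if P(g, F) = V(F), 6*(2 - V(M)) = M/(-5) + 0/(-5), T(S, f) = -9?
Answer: 1153323/853 - 4500*√30/853 ≈ 1323.2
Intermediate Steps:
V(M) = 2 + M/30 (V(M) = 2 - (M/(-5) + 0/(-5))/6 = 2 - (M*(-⅕) + 0*(-⅕))/6 = 2 - (-M/5 + 0)/6 = 2 - (-1)*M/30 = 2 + M/30)
P(g, F) = 2 + F/30
((-25 + 40)/(P(-6, 3) + √(38 - 8)) - 149)*T(7, 9) = ((-25 + 40)/((2 + (1/30)*3) + √(38 - 8)) - 149)*(-9) = (15/((2 + ⅒) + √30) - 149)*(-9) = (15/(21/10 + √30) - 149)*(-9) = (-149 + 15/(21/10 + √30))*(-9) = 1341 - 135/(21/10 + √30)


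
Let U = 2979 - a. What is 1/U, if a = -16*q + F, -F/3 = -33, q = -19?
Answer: 1/2576 ≈ 0.00038820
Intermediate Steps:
F = 99 (F = -3*(-33) = 99)
a = 403 (a = -16*(-19) + 99 = 304 + 99 = 403)
U = 2576 (U = 2979 - 1*403 = 2979 - 403 = 2576)
1/U = 1/2576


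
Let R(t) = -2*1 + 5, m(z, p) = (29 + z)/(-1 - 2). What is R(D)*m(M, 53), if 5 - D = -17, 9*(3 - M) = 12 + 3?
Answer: -91/3 ≈ -30.333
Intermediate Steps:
M = 4/3 (M = 3 - (12 + 3)/9 = 3 - ⅑*15 = 3 - 5/3 = 4/3 ≈ 1.3333)
m(z, p) = -29/3 - z/3 (m(z, p) = (29 + z)/(-3) = (29 + z)*(-⅓) = -29/3 - z/3)
D = 22 (D = 5 - 1*(-17) = 5 + 17 = 22)
R(t) = 3 (R(t) = -2 + 5 = 3)
R(D)*m(M, 53) = 3*(-29/3 - ⅓*4/3) = 3*(-29/3 - 4/9) = 3*(-91/9) = -91/3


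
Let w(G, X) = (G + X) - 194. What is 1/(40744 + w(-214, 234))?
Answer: 1/40570 ≈ 2.4649e-5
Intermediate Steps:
w(G, X) = -194 + G + X
1/(40744 + w(-214, 234)) = 1/(40744 + (-194 - 214 + 234)) = 1/(40744 - 174) = 1/40570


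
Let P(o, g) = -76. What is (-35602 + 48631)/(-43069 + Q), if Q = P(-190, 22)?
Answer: -13029/43145 ≈ -0.30198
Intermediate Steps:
Q = -76
(-35602 + 48631)/(-43069 + Q) = (-35602 + 48631)/(-43069 - 76) = 13029/(-43145) = 13029*(-1/43145) = -13029/43145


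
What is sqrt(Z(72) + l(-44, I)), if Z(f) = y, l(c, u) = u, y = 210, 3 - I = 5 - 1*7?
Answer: sqrt(215) ≈ 14.663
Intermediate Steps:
I = 5 (I = 3 - (5 - 1*7) = 3 - (5 - 7) = 3 - 1*(-2) = 3 + 2 = 5)
Z(f) = 210
sqrt(Z(72) + l(-44, I)) = sqrt(210 + 5) = sqrt(215)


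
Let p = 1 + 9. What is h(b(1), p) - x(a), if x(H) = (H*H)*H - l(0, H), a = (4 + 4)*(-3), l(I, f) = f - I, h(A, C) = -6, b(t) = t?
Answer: 13794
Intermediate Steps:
p = 10
a = -24 (a = 8*(-3) = -24)
x(H) = H³ - H (x(H) = (H*H)*H - (H - 1*0) = H²*H - (H + 0) = H³ - H)
h(b(1), p) - x(a) = -6 - ((-24)³ - 1*(-24)) = -6 - (-13824 + 24) = -6 - 1*(-13800) = -6 + 13800 = 13794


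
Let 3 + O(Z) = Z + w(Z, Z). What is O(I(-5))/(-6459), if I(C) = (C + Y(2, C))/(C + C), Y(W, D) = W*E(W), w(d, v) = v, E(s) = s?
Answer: 14/32295 ≈ 0.00043350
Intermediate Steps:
Y(W, D) = W**2 (Y(W, D) = W*W = W**2)
I(C) = (4 + C)/(2*C) (I(C) = (C + 2**2)/(C + C) = (C + 4)/((2*C)) = (4 + C)*(1/(2*C)) = (4 + C)/(2*C))
O(Z) = -3 + 2*Z (O(Z) = -3 + (Z + Z) = -3 + 2*Z)
O(I(-5))/(-6459) = (-3 + 2*((1/2)*(4 - 5)/(-5)))/(-6459) = (-3 + 2*((1/2)*(-1/5)*(-1)))*(-1/6459) = (-3 + 2*(1/10))*(-1/6459) = (-3 + 1/5)*(-1/6459) = -14/5*(-1/6459) = 14/32295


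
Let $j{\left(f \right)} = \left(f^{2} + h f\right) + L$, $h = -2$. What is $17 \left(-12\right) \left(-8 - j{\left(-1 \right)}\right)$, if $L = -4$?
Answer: $1428$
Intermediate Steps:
$j{\left(f \right)} = -4 + f^{2} - 2 f$ ($j{\left(f \right)} = \left(f^{2} - 2 f\right) - 4 = -4 + f^{2} - 2 f$)
$17 \left(-12\right) \left(-8 - j{\left(-1 \right)}\right) = 17 \left(-12\right) \left(-8 - \left(-4 + \left(-1\right)^{2} - -2\right)\right) = - 204 \left(-8 - \left(-4 + 1 + 2\right)\right) = - 204 \left(-8 - -1\right) = - 204 \left(-8 + 1\right) = \left(-204\right) \left(-7\right) = 1428$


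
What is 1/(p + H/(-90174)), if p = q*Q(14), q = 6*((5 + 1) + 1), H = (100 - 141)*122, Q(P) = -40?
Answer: -45087/75743659 ≈ -0.00059526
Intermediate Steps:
H = -5002 (H = -41*122 = -5002)
q = 42 (q = 6*(6 + 1) = 6*7 = 42)
p = -1680 (p = 42*(-40) = -1680)
1/(p + H/(-90174)) = 1/(-1680 - 5002/(-90174)) = 1/(-1680 - 5002*(-1/90174)) = 1/(-1680 + 2501/45087) = 1/(-75743659/45087) = -45087/75743659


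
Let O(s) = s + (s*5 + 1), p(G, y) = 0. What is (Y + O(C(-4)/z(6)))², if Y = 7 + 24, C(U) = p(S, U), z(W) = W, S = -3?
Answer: 1024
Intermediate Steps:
C(U) = 0
O(s) = 1 + 6*s (O(s) = s + (5*s + 1) = s + (1 + 5*s) = 1 + 6*s)
Y = 31
(Y + O(C(-4)/z(6)))² = (31 + (1 + 6*(0/6)))² = (31 + (1 + 6*(0*(⅙))))² = (31 + (1 + 6*0))² = (31 + (1 + 0))² = (31 + 1)² = 32² = 1024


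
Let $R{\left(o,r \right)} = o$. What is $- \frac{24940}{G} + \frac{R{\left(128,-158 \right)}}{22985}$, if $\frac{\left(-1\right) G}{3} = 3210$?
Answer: $\frac{57447854}{22134555} \approx 2.5954$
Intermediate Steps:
$G = -9630$ ($G = \left(-3\right) 3210 = -9630$)
$- \frac{24940}{G} + \frac{R{\left(128,-158 \right)}}{22985} = - \frac{24940}{-9630} + \frac{128}{22985} = \left(-24940\right) \left(- \frac{1}{9630}\right) + 128 \cdot \frac{1}{22985} = \frac{2494}{963} + \frac{128}{22985} = \frac{57447854}{22134555}$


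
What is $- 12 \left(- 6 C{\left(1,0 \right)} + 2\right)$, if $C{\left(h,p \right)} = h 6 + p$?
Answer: $408$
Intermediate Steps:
$C{\left(h,p \right)} = p + 6 h$ ($C{\left(h,p \right)} = 6 h + p = p + 6 h$)
$- 12 \left(- 6 C{\left(1,0 \right)} + 2\right) = - 12 \left(- 6 \left(0 + 6 \cdot 1\right) + 2\right) = - 12 \left(- 6 \left(0 + 6\right) + 2\right) = - 12 \left(- 6 \cdot 6 + 2\right) = - 12 \left(\left(-1\right) 36 + 2\right) = - 12 \left(-36 + 2\right) = \left(-12\right) \left(-34\right) = 408$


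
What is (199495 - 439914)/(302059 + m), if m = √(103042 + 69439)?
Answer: -72620722721/91239467000 + 240419*√172481/91239467000 ≈ -0.79484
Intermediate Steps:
m = √172481 ≈ 415.31
(199495 - 439914)/(302059 + m) = (199495 - 439914)/(302059 + √172481) = -240419/(302059 + √172481)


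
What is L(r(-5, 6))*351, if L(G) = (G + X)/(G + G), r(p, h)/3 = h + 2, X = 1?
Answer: 2925/16 ≈ 182.81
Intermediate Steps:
r(p, h) = 6 + 3*h (r(p, h) = 3*(h + 2) = 3*(2 + h) = 6 + 3*h)
L(G) = (1 + G)/(2*G) (L(G) = (G + 1)/(G + G) = (1 + G)/((2*G)) = (1 + G)*(1/(2*G)) = (1 + G)/(2*G))
L(r(-5, 6))*351 = ((1 + (6 + 3*6))/(2*(6 + 3*6)))*351 = ((1 + (6 + 18))/(2*(6 + 18)))*351 = ((1/2)*(1 + 24)/24)*351 = ((1/2)*(1/24)*25)*351 = (25/48)*351 = 2925/16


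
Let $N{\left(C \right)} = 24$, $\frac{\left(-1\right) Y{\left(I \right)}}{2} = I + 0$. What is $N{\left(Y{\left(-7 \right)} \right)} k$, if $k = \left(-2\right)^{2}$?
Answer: $96$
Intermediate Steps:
$Y{\left(I \right)} = - 2 I$ ($Y{\left(I \right)} = - 2 \left(I + 0\right) = - 2 I$)
$k = 4$
$N{\left(Y{\left(-7 \right)} \right)} k = 24 \cdot 4 = 96$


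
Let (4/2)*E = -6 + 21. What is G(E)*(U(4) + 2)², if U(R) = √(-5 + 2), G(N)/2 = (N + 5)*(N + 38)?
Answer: 2275/2 + 4550*I*√3 ≈ 1137.5 + 7880.8*I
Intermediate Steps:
E = 15/2 (E = (-6 + 21)/2 = (½)*15 = 15/2 ≈ 7.5000)
G(N) = 2*(5 + N)*(38 + N) (G(N) = 2*((N + 5)*(N + 38)) = 2*((5 + N)*(38 + N)) = 2*(5 + N)*(38 + N))
U(R) = I*√3 (U(R) = √(-3) = I*√3)
G(E)*(U(4) + 2)² = (380 + 2*(15/2)² + 86*(15/2))*(I*√3 + 2)² = (380 + 2*(225/4) + 645)*(2 + I*√3)² = (380 + 225/2 + 645)*(2 + I*√3)² = 2275*(2 + I*√3)²/2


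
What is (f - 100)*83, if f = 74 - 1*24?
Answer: -4150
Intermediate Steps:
f = 50 (f = 74 - 24 = 50)
(f - 100)*83 = (50 - 100)*83 = -50*83 = -4150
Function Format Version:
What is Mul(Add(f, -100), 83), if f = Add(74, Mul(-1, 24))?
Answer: -4150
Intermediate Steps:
f = 50 (f = Add(74, -24) = 50)
Mul(Add(f, -100), 83) = Mul(Add(50, -100), 83) = Mul(-50, 83) = -4150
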